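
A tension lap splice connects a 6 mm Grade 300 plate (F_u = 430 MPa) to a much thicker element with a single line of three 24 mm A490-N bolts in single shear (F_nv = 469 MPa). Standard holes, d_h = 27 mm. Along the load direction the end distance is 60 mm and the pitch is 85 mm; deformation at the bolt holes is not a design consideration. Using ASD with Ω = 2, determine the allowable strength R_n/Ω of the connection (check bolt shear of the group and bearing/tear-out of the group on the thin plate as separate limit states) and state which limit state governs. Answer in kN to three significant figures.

276 kN (bearing governs)

Bolt shear: A_b = π·24²/4 = 452.4 mm²; R_n = 469 × 452.4 × 3 × 1 / 1000 = 636.5 kN → 636.5 / 2 = 318 kN.
Bearing (1.5 l_c t F_u ≤ 3.0 d t F_u): upper limit = 3.0·24·6·430 / 1000 = 185.8 kN.
  Edge l_c = 60 − 27/2 = 46.5 → r_n = 180 kN; interior l_c = 85 − 27 = 58 → r_n = 185.8 kN.
  R_n,bearing = 1·180 + 2·185.8 = 551.5 kN → 551.5 / 2 = 276 kN.
Bearing governs: 276 kN.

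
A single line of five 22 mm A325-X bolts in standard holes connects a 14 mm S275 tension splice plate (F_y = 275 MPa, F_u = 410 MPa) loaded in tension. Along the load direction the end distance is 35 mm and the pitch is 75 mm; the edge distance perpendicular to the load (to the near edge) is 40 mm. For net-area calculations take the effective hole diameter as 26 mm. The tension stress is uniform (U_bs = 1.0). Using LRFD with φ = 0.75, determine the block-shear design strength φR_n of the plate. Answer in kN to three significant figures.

Shear plane L_v = 35 + 4·75 = 335 mm; A_gv = 335 × 14 = 4690 mm².
A_nv = (335 − 4.5·26) × 14 = 3052 mm².
A_nt = (40 − 0.5·26) × 14 = 378 mm².
0.6 F_u A_nv = 750.8 kN; 0.6 F_y A_gv = 773.9 kN → shear rupture governs the shear term.
R_n = 750.8 + 1.0 × 410 × 378 / 1000 = 905.8 kN.
Design strength φR_n = 0.75 × 905.8 = 679 kN.

679 kN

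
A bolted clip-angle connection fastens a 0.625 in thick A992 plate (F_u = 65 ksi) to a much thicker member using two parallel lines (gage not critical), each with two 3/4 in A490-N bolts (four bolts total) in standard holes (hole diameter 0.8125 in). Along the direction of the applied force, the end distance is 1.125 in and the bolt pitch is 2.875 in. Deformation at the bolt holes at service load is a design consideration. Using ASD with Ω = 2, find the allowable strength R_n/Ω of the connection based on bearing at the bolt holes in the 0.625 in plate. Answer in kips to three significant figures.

Per bolt r_n = 1.2 l_c t F_u ≤ 2.4 d t F_u; upper limit = 2.4 × 0.75 × 0.625 × 65 = 73.12 kips.
Edge bolt: l_c = 1.125 − 0.8125/2 = 0.7188 in → 1.2 × 0.7188 × 0.625 × 65 = 35.04 → r_n = 35.04 kips.
Interior bolts: l_c = 2.875 − 0.8125 = 2.062 in → 1.2 × 2.062 × 0.625 × 65 = 100.5 → r_n = 73.12 kips.
R_n = 2 × 35.04 + 2 × 73.12 = 216.3 kips.
Allowable strength R_n/Ω = 216.3 / 2 = 108 kips.

108 kips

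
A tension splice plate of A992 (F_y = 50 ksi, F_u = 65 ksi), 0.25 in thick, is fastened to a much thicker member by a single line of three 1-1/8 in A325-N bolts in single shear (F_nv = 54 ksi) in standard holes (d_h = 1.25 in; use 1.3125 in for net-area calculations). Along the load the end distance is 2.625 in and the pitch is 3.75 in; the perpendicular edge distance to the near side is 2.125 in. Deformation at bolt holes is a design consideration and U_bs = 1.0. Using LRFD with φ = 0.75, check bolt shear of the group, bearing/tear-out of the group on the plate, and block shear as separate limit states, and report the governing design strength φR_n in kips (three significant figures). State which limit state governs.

67.9 kips (block shear governs)

Bolt shear: A_b = π·1.125²/4 = 0.994 in²; R_n = 54 × 0.994 × 3 × 1 = 161 kips → 0.75 × 161 = 121 kips.
Bearing: edge l_c = 2, r_n = 39 kips; interior l_c = 2.5, r_n = 43.87 kips; R_n = 39 + 2·43.87 = 126.7 kips → 95.1 kips.
Block shear: A_gv = 2.531, A_nv = 1.711, A_nt = 0.3672 in²; R_n = min(0.6F_uA_nv, 0.6F_yA_gv) + U_bs·F_u·A_nt = 90.59 kips → 67.9 kips.
Block shear governs: 67.9 kips.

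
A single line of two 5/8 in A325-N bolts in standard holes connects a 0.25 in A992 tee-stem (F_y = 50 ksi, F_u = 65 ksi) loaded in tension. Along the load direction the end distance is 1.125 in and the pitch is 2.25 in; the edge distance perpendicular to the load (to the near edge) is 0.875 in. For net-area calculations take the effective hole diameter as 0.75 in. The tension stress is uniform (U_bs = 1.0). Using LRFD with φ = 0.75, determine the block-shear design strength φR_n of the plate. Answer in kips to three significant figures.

22.5 kips

Shear plane L_v = 1.125 + 1·2.25 = 3.375 in; A_gv = 3.375 × 0.25 = 0.8438 in².
A_nv = (3.375 − 1.5·0.75) × 0.25 = 0.5625 in².
A_nt = (0.875 − 0.5·0.75) × 0.25 = 0.125 in².
0.6 F_u A_nv = 21.94 kips; 0.6 F_y A_gv = 25.31 kips → shear rupture governs the shear term.
R_n = 21.94 + 1.0 × 65 × 0.125 = 30.06 kips.
Design strength φR_n = 0.75 × 30.06 = 22.5 kips.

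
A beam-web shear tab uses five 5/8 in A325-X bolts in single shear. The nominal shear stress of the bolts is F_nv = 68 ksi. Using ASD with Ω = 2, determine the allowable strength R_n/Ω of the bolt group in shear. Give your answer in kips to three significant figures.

52.2 kips

A_b = π × 0.625² / 4 = 0.3068 in².
R_n = F_nv · A_b · n · n_s = 68 × 0.3068 × 5 × 1 = 104.3 kips.
Allowable strength R_n/Ω = 104.3 / 2 = 52.2 kips.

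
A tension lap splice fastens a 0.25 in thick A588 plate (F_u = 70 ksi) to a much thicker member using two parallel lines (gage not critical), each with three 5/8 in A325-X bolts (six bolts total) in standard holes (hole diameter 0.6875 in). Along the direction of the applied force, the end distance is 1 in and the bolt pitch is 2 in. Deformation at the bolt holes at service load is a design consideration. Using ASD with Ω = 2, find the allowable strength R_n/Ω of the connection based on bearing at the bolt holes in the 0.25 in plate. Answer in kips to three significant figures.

66.3 kips

Per bolt r_n = 1.2 l_c t F_u ≤ 2.4 d t F_u; upper limit = 2.4 × 0.625 × 0.25 × 70 = 26.25 kips.
Edge bolt: l_c = 1 − 0.6875/2 = 0.6562 in → 1.2 × 0.6562 × 0.25 × 70 = 13.78 → r_n = 13.78 kips.
Interior bolts: l_c = 2 − 0.6875 = 1.312 in → 1.2 × 1.312 × 0.25 × 70 = 27.56 → r_n = 26.25 kips.
R_n = 2 × 13.78 + 4 × 26.25 = 132.6 kips.
Allowable strength R_n/Ω = 132.6 / 2 = 66.3 kips.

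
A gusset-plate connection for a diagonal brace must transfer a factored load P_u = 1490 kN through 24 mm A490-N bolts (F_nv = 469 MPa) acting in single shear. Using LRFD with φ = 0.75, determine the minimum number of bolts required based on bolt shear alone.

A_b = π·24²/4 = 452.4 mm².
Per-bolt design strength φR_n = 0.75 × 469 × 452.4 × 1 / 1000 = 159.1 kN.
n ≥ 1490 / 159.1 = 9.364 → use 10 bolts.

10 bolts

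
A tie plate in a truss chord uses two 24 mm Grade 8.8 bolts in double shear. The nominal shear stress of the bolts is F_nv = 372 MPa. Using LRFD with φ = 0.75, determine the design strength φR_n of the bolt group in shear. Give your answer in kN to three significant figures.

A_b = π × 24² / 4 = 452.4 mm².
R_n = F_nv · A_b · n · n_s = 372 × 452.4 × 2 × 2 / 1000 = 673.2 kN.
Design strength φR_n = 0.75 × 673.2 = 505 kN.

505 kN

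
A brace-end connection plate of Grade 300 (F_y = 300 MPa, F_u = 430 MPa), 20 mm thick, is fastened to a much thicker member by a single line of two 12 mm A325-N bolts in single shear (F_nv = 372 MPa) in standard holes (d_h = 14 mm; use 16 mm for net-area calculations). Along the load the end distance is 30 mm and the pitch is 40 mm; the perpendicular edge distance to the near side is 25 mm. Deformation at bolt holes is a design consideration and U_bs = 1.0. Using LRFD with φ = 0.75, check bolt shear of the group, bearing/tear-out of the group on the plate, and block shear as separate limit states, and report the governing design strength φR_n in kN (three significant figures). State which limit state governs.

Bolt shear: A_b = π·12²/4 = 113.1 mm²; R_n = 372 × 113.1 × 2 × 1 / 1000 = 84.14 kN → 0.75 × 84.14 = 63.1 kN.
Bearing: edge l_c = 23, r_n = 237.4 kN; interior l_c = 26, r_n = 247.7 kN; R_n = 237.4 + 1·247.7 = 485 kN → 364 kN.
Block shear: A_gv = 1400, A_nv = 920, A_nt = 340 mm²; R_n = min(0.6F_uA_nv, 0.6F_yA_gv) + U_bs·F_u·A_nt = 383.6 kN → 288 kN.
Bolt shear governs: 63.1 kN.

63.1 kN (bolt shear governs)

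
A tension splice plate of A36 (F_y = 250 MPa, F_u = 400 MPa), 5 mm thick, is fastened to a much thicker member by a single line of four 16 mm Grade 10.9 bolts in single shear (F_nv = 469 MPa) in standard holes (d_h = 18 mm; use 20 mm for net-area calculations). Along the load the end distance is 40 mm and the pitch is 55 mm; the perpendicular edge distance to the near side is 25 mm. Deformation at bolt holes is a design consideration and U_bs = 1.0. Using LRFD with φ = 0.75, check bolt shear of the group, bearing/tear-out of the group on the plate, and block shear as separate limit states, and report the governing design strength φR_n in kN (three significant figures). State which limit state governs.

138 kN (block shear governs)

Bolt shear: A_b = π·16²/4 = 201.1 mm²; R_n = 469 × 201.1 × 4 × 1 / 1000 = 377.2 kN → 0.75 × 377.2 = 283 kN.
Bearing: edge l_c = 31, r_n = 74.4 kN; interior l_c = 37, r_n = 76.8 kN; R_n = 74.4 + 3·76.8 = 304.8 kN → 229 kN.
Block shear: A_gv = 1025, A_nv = 675, A_nt = 75 mm²; R_n = min(0.6F_uA_nv, 0.6F_yA_gv) + U_bs·F_u·A_nt = 183.8 kN → 138 kN.
Block shear governs: 138 kN.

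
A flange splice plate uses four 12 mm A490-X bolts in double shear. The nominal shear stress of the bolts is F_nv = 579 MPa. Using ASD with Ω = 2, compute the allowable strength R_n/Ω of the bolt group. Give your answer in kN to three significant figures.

262 kN

A_b = π × 12² / 4 = 113.1 mm².
R_n = F_nv · A_b · n · n_s = 579 × 113.1 × 4 × 2 / 1000 = 523.9 kN.
Allowable strength R_n/Ω = 523.9 / 2 = 262 kN.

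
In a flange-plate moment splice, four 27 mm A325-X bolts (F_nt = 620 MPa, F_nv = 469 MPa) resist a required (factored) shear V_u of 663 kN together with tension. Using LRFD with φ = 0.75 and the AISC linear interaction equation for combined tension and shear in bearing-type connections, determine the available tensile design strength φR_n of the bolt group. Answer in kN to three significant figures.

508 kN

A_b = π·27²/4 = 572.6 mm²; f_rv = 663 × 1000 / (4 × 572.6) = 289.5 MPa.
F'_nt = 1.3 F_nt − (F_nt / φF_nv) f_rv = 1.3·620 − (620/(0.75·469))·289.5 = 295.7 MPa, capped at F_nt → F'_nt = 295.7 MPa.
R_n = F'_nt · A_b · n = 295.7 × 572.6 × 4 / 1000 = 677.3 kN.
Design strength φR_n = 0.75 × 677.3 = 508 kN.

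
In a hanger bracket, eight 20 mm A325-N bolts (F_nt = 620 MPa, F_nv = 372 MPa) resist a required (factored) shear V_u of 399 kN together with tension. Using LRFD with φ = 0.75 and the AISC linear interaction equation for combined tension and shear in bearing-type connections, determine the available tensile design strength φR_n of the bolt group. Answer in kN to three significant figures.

A_b = π·20²/4 = 314.2 mm²; f_rv = 399 × 1000 / (8 × 314.2) = 158.8 MPa.
F'_nt = 1.3 F_nt − (F_nt / φF_nv) f_rv = 1.3·620 − (620/(0.75·372))·158.8 = 453.2 MPa, capped at F_nt → F'_nt = 453.2 MPa.
R_n = F'_nt · A_b · n = 453.2 × 314.2 × 8 / 1000 = 1139 kN.
Design strength φR_n = 0.75 × 1139 = 854 kN.

854 kN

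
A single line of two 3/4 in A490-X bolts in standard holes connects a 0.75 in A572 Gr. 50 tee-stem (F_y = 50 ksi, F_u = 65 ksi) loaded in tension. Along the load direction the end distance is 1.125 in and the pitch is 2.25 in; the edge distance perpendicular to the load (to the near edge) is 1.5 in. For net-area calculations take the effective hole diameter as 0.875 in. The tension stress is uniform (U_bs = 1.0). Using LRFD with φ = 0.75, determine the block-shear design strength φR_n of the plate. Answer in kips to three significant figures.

Shear plane L_v = 1.125 + 1·2.25 = 3.375 in; A_gv = 3.375 × 0.75 = 2.531 in².
A_nv = (3.375 − 1.5·0.875) × 0.75 = 1.547 in².
A_nt = (1.5 − 0.5·0.875) × 0.75 = 0.7969 in².
0.6 F_u A_nv = 60.33 kips; 0.6 F_y A_gv = 75.94 kips → shear rupture governs the shear term.
R_n = 60.33 + 1.0 × 65 × 0.7969 = 112.1 kips.
Design strength φR_n = 0.75 × 112.1 = 84.1 kips.

84.1 kips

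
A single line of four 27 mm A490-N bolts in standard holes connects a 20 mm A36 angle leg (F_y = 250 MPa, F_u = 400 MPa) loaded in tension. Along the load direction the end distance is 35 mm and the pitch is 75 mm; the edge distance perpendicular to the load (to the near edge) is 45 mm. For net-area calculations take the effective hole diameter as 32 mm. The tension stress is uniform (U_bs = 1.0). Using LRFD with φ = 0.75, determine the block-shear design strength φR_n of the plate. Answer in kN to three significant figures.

707 kN

Shear plane L_v = 35 + 3·75 = 260 mm; A_gv = 260 × 20 = 5200 mm².
A_nv = (260 − 3.5·32) × 20 = 2960 mm².
A_nt = (45 − 0.5·32) × 20 = 580 mm².
0.6 F_u A_nv = 710.4 kN; 0.6 F_y A_gv = 780 kN → shear rupture governs the shear term.
R_n = 710.4 + 1.0 × 400 × 580 / 1000 = 942.4 kN.
Design strength φR_n = 0.75 × 942.4 = 707 kN.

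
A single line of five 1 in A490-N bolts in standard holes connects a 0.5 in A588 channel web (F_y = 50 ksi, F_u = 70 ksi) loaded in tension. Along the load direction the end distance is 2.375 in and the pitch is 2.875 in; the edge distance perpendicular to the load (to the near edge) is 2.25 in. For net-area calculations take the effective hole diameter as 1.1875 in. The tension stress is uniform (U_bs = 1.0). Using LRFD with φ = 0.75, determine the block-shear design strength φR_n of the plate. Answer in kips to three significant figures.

178 kips

Shear plane L_v = 2.375 + 4·2.875 = 13.88 in; A_gv = 13.88 × 0.5 = 6.938 in².
A_nv = (13.88 − 4.5·1.1875) × 0.5 = 4.266 in².
A_nt = (2.25 − 0.5·1.1875) × 0.5 = 0.8281 in².
0.6 F_u A_nv = 179.2 kips; 0.6 F_y A_gv = 208.1 kips → shear rupture governs the shear term.
R_n = 179.2 + 1.0 × 70 × 0.8281 = 237.1 kips.
Design strength φR_n = 0.75 × 237.1 = 178 kips.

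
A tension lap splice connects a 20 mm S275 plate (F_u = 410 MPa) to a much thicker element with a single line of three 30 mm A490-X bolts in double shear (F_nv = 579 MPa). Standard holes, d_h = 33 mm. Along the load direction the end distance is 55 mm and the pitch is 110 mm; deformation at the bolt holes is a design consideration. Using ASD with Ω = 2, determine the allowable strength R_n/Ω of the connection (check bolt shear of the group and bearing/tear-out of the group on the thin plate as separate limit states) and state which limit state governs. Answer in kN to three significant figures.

780 kN (bearing governs)

Bolt shear: A_b = π·30²/4 = 706.9 mm²; R_n = 579 × 706.9 × 3 × 2 / 1000 = 2456 kN → 2456 / 2 = 1230 kN.
Bearing (1.2 l_c t F_u ≤ 2.4 d t F_u): upper limit = 2.4·30·20·410 / 1000 = 590.4 kN.
  Edge l_c = 55 − 33/2 = 38.5 → r_n = 378.8 kN; interior l_c = 110 − 33 = 77 → r_n = 590.4 kN.
  R_n,bearing = 1·378.8 + 2·590.4 = 1560 kN → 1560 / 2 = 780 kN.
Bearing governs: 780 kN.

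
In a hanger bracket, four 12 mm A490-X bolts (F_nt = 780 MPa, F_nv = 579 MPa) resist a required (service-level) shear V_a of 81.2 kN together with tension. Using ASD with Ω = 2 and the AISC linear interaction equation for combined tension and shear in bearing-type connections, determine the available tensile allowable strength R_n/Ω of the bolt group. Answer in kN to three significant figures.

120 kN

A_b = π·12²/4 = 113.1 mm²; f_rv = 81.2 × 1000 / (4 × 113.1) = 179.5 MPa.
F'_nt = 1.3 F_nt − (Ω F_nt / F_nv) f_rv = 1.3·780 − (2·780/579)·179.5 = 530.4 MPa, capped at F_nt → F'_nt = 530.4 MPa.
R_n = F'_nt · A_b · n = 530.4 × 113.1 × 4 / 1000 = 239.9 kN.
Allowable strength R_n/Ω = 239.9 / 2 = 120 kN.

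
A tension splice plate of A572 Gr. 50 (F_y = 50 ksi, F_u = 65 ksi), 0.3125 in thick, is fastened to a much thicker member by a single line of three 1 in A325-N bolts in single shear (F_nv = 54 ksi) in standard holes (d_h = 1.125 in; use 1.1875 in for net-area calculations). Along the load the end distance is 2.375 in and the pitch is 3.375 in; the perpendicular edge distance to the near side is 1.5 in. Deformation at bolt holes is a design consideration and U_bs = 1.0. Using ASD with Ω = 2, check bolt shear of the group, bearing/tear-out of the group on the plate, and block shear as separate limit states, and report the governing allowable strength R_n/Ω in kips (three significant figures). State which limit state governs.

Bolt shear: A_b = π·1²/4 = 0.7854 in²; R_n = 54 × 0.7854 × 3 × 1 = 127.2 kips → 127.2 / 2 = 63.6 kips.
Bearing: edge l_c = 1.812, r_n = 44.18 kips; interior l_c = 2.25, r_n = 48.75 kips; R_n = 44.18 + 2·48.75 = 141.7 kips → 70.8 kips.
Block shear: A_gv = 2.852, A_nv = 1.924, A_nt = 0.2832 in²; R_n = min(0.6F_uA_nv, 0.6F_yA_gv) + U_bs·F_u·A_nt = 93.44 kips → 46.7 kips.
Block shear governs: 46.7 kips.

46.7 kips (block shear governs)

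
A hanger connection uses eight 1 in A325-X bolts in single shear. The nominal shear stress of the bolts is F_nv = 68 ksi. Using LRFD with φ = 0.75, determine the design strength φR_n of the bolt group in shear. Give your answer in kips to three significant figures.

320 kips

A_b = π × 1² / 4 = 0.7854 in².
R_n = F_nv · A_b · n · n_s = 68 × 0.7854 × 8 × 1 = 427.3 kips.
Design strength φR_n = 0.75 × 427.3 = 320 kips.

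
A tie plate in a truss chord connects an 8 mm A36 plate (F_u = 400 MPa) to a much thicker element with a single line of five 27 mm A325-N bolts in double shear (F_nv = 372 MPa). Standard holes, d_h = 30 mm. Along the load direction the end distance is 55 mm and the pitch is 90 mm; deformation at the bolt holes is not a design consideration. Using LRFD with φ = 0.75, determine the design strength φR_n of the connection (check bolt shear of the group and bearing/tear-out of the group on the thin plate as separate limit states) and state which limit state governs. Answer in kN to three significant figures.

922 kN (bearing governs)

Bolt shear: A_b = π·27²/4 = 572.6 mm²; R_n = 372 × 572.6 × 5 × 2 / 1000 = 2130 kN → 0.75 × 2130 = 1600 kN.
Bearing (1.5 l_c t F_u ≤ 3.0 d t F_u): upper limit = 3.0·27·8·400 / 1000 = 259.2 kN.
  Edge l_c = 55 − 30/2 = 40 → r_n = 192 kN; interior l_c = 90 − 30 = 60 → r_n = 259.2 kN.
  R_n,bearing = 1·192 + 4·259.2 = 1229 kN → 0.75 × 1229 = 922 kN.
Bearing governs: 922 kN.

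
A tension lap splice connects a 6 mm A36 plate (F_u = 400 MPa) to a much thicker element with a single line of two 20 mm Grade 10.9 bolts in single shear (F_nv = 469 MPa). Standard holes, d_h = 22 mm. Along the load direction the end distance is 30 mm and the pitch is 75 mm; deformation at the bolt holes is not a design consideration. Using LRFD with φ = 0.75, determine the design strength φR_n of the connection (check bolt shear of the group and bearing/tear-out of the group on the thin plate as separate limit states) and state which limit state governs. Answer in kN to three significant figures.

Bolt shear: A_b = π·20²/4 = 314.2 mm²; R_n = 469 × 314.2 × 2 × 1 / 1000 = 294.7 kN → 0.75 × 294.7 = 221 kN.
Bearing (1.5 l_c t F_u ≤ 3.0 d t F_u): upper limit = 3.0·20·6·400 / 1000 = 144 kN.
  Edge l_c = 30 − 22/2 = 19 → r_n = 68.4 kN; interior l_c = 75 − 22 = 53 → r_n = 144 kN.
  R_n,bearing = 1·68.4 + 1·144 = 212.4 kN → 0.75 × 212.4 = 159 kN.
Bearing governs: 159 kN.

159 kN (bearing governs)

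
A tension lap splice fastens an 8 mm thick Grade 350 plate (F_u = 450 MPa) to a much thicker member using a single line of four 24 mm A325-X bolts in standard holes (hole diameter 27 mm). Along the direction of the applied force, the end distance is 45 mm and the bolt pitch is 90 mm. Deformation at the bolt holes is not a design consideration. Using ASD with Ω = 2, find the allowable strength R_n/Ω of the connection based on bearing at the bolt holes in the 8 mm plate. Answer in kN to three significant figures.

Per bolt r_n = 1.5 l_c t F_u ≤ 3.0 d t F_u; upper limit = 3.0 × 24 × 8 × 450 / 1000 = 259.2 kN.
Edge bolt: l_c = 45 − 27/2 = 31.5 mm → 1.5 × 31.5 × 8 × 450 / 1000 = 170.1 → r_n = 170.1 kN.
Interior bolts: l_c = 90 − 27 = 63 mm → 1.5 × 63 × 8 × 450 / 1000 = 340.2 → r_n = 259.2 kN.
R_n = 1 × 170.1 + 3 × 259.2 = 947.7 kN.
Allowable strength R_n/Ω = 947.7 / 2 = 474 kN.

474 kN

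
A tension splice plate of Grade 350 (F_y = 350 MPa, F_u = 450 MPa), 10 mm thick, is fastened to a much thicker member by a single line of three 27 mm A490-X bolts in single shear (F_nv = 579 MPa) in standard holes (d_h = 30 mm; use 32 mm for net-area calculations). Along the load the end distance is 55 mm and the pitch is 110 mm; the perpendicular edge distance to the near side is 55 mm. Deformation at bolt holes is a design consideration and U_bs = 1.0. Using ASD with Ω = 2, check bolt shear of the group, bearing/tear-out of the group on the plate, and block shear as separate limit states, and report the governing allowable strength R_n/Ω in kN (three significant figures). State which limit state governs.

351 kN (block shear governs)

Bolt shear: A_b = π·27²/4 = 572.6 mm²; R_n = 579 × 572.6 × 3 × 1 / 1000 = 994.5 kN → 994.5 / 2 = 497 kN.
Bearing: edge l_c = 40, r_n = 216 kN; interior l_c = 80, r_n = 291.6 kN; R_n = 216 + 2·291.6 = 799.2 kN → 400 kN.
Block shear: A_gv = 2750, A_nv = 1950, A_nt = 390 mm²; R_n = min(0.6F_uA_nv, 0.6F_yA_gv) + U_bs·F_u·A_nt = 702 kN → 351 kN.
Block shear governs: 351 kN.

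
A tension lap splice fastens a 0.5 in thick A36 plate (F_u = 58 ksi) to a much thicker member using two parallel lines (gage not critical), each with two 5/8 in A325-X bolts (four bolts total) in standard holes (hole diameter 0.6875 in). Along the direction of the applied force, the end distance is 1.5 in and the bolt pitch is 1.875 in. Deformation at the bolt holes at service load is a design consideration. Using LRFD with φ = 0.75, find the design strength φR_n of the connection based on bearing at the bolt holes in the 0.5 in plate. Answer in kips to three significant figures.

122 kips

Per bolt r_n = 1.2 l_c t F_u ≤ 2.4 d t F_u; upper limit = 2.4 × 0.625 × 0.5 × 58 = 43.5 kips.
Edge bolt: l_c = 1.5 − 0.6875/2 = 1.156 in → 1.2 × 1.156 × 0.5 × 58 = 40.24 → r_n = 40.24 kips.
Interior bolts: l_c = 1.875 − 0.6875 = 1.188 in → 1.2 × 1.188 × 0.5 × 58 = 41.33 → r_n = 41.33 kips.
R_n = 2 × 40.24 + 2 × 41.33 = 163.1 kips.
Design strength φR_n = 0.75 × 163.1 = 122 kips.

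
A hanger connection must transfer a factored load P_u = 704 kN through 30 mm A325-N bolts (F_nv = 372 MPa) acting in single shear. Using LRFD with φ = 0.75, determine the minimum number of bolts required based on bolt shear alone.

A_b = π·30²/4 = 706.9 mm².
Per-bolt design strength φR_n = 0.75 × 372 × 706.9 × 1 / 1000 = 197.2 kN.
n ≥ 704 / 197.2 = 3.57 → use 4 bolts.

4 bolts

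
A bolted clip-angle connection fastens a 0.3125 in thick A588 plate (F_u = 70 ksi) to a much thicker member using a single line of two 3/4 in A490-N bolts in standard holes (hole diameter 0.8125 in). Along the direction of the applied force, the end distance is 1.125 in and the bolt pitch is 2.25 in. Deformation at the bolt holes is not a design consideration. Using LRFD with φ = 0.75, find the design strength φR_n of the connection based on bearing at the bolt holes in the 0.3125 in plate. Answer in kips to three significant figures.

53.1 kips

Per bolt r_n = 1.5 l_c t F_u ≤ 3.0 d t F_u; upper limit = 3.0 × 0.75 × 0.3125 × 70 = 49.22 kips.
Edge bolt: l_c = 1.125 − 0.8125/2 = 0.7188 in → 1.5 × 0.7188 × 0.3125 × 70 = 23.58 → r_n = 23.58 kips.
Interior bolts: l_c = 2.25 − 0.8125 = 1.438 in → 1.5 × 1.438 × 0.3125 × 70 = 47.17 → r_n = 47.17 kips.
R_n = 1 × 23.58 + 1 × 47.17 = 70.75 kips.
Design strength φR_n = 0.75 × 70.75 = 53.1 kips.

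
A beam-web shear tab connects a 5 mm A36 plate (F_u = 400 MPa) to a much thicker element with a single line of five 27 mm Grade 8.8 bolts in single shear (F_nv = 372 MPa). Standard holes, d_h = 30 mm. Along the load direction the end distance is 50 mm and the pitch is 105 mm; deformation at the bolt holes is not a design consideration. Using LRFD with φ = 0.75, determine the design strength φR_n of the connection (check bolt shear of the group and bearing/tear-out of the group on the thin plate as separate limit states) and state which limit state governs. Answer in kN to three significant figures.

Bolt shear: A_b = π·27²/4 = 572.6 mm²; R_n = 372 × 572.6 × 5 × 1 / 1000 = 1065 kN → 0.75 × 1065 = 799 kN.
Bearing (1.5 l_c t F_u ≤ 3.0 d t F_u): upper limit = 3.0·27·5·400 / 1000 = 162 kN.
  Edge l_c = 50 − 30/2 = 35 → r_n = 105 kN; interior l_c = 105 − 30 = 75 → r_n = 162 kN.
  R_n,bearing = 1·105 + 4·162 = 753 kN → 0.75 × 753 = 565 kN.
Bearing governs: 565 kN.

565 kN (bearing governs)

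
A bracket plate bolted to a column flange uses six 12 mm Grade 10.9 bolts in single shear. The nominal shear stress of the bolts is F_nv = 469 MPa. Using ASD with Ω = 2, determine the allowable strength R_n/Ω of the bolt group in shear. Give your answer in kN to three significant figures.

A_b = π × 12² / 4 = 113.1 mm².
R_n = F_nv · A_b · n · n_s = 469 × 113.1 × 6 × 1 / 1000 = 318.3 kN.
Allowable strength R_n/Ω = 318.3 / 2 = 159 kN.

159 kN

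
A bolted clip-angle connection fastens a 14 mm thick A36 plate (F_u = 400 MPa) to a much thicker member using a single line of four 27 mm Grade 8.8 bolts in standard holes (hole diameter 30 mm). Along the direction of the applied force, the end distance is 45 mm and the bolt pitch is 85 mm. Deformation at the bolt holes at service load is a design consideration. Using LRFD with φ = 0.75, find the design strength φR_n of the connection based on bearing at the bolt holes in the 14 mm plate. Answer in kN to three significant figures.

968 kN

Per bolt r_n = 1.2 l_c t F_u ≤ 2.4 d t F_u; upper limit = 2.4 × 27 × 14 × 400 / 1000 = 362.9 kN.
Edge bolt: l_c = 45 − 30/2 = 30 mm → 1.2 × 30 × 14 × 400 / 1000 = 201.6 → r_n = 201.6 kN.
Interior bolts: l_c = 85 − 30 = 55 mm → 1.2 × 55 × 14 × 400 / 1000 = 369.6 → r_n = 362.9 kN.
R_n = 1 × 201.6 + 3 × 362.9 = 1290 kN.
Design strength φR_n = 0.75 × 1290 = 968 kN.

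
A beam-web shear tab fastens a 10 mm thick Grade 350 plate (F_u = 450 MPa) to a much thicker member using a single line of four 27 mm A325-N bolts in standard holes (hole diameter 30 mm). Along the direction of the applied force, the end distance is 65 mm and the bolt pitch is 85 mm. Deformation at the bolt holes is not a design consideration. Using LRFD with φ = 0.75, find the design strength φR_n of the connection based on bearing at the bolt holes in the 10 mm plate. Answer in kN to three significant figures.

1070 kN

Per bolt r_n = 1.5 l_c t F_u ≤ 3.0 d t F_u; upper limit = 3.0 × 27 × 10 × 450 / 1000 = 364.5 kN.
Edge bolt: l_c = 65 − 30/2 = 50 mm → 1.5 × 50 × 10 × 450 / 1000 = 337.5 → r_n = 337.5 kN.
Interior bolts: l_c = 85 − 30 = 55 mm → 1.5 × 55 × 10 × 450 / 1000 = 371.2 → r_n = 364.5 kN.
R_n = 1 × 337.5 + 3 × 364.5 = 1431 kN.
Design strength φR_n = 0.75 × 1431 = 1070 kN.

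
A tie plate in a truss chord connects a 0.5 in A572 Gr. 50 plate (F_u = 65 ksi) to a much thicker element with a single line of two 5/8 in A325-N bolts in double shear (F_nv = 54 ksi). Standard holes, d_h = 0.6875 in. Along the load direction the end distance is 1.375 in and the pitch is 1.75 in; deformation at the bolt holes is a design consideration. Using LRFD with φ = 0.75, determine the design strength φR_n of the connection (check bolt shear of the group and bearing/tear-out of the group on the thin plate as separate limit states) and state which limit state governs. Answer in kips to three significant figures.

49.7 kips (bolt shear governs)

Bolt shear: A_b = π·0.625²/4 = 0.3068 in²; R_n = 54 × 0.3068 × 2 × 2 = 66.27 kips → 0.75 × 66.27 = 49.7 kips.
Bearing (1.2 l_c t F_u ≤ 2.4 d t F_u): upper limit = 2.4·0.625·0.5·65 = 48.75 kips.
  Edge l_c = 1.375 − 0.6875/2 = 1.031 → r_n = 40.22 kips; interior l_c = 1.75 − 0.6875 = 1.062 → r_n = 41.44 kips.
  R_n,bearing = 1·40.22 + 1·41.44 = 81.66 kips → 0.75 × 81.66 = 61.2 kips.
Bolt shear governs: 49.7 kips.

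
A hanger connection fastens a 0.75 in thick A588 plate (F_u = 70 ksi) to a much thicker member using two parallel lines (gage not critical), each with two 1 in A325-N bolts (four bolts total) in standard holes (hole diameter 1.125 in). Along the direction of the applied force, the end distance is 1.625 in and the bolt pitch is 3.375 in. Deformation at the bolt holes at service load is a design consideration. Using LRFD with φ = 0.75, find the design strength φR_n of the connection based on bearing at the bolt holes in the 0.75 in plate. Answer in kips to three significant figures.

Per bolt r_n = 1.2 l_c t F_u ≤ 2.4 d t F_u; upper limit = 2.4 × 1 × 0.75 × 70 = 126 kips.
Edge bolt: l_c = 1.625 − 1.125/2 = 1.062 in → 1.2 × 1.062 × 0.75 × 70 = 66.94 → r_n = 66.94 kips.
Interior bolts: l_c = 3.375 − 1.125 = 2.25 in → 1.2 × 2.25 × 0.75 × 70 = 141.8 → r_n = 126 kips.
R_n = 2 × 66.94 + 2 × 126 = 385.9 kips.
Design strength φR_n = 0.75 × 385.9 = 289 kips.

289 kips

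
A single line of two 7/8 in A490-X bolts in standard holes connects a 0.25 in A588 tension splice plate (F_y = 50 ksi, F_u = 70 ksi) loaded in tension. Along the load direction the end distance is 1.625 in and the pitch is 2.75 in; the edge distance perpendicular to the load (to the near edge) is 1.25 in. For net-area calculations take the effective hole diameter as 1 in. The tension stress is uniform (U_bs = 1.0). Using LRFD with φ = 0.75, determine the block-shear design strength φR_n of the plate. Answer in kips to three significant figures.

Shear plane L_v = 1.625 + 1·2.75 = 4.375 in; A_gv = 4.375 × 0.25 = 1.094 in².
A_nv = (4.375 − 1.5·1) × 0.25 = 0.7188 in².
A_nt = (1.25 − 0.5·1) × 0.25 = 0.1875 in².
0.6 F_u A_nv = 30.19 kips; 0.6 F_y A_gv = 32.81 kips → shear rupture governs the shear term.
R_n = 30.19 + 1.0 × 70 × 0.1875 = 43.31 kips.
Design strength φR_n = 0.75 × 43.31 = 32.5 kips.

32.5 kips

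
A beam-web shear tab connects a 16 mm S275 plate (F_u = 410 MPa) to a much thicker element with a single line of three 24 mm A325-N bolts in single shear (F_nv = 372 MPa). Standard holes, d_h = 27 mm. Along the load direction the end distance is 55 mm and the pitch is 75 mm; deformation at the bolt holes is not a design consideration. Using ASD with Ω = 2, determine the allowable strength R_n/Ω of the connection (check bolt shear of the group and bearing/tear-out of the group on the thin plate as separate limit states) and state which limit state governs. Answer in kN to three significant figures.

252 kN (bolt shear governs)

Bolt shear: A_b = π·24²/4 = 452.4 mm²; R_n = 372 × 452.4 × 3 × 1 / 1000 = 504.9 kN → 504.9 / 2 = 252 kN.
Bearing (1.5 l_c t F_u ≤ 3.0 d t F_u): upper limit = 3.0·24·16·410 / 1000 = 472.3 kN.
  Edge l_c = 55 − 27/2 = 41.5 → r_n = 408.4 kN; interior l_c = 75 − 27 = 48 → r_n = 472.3 kN.
  R_n,bearing = 1·408.4 + 2·472.3 = 1353 kN → 1353 / 2 = 676 kN.
Bolt shear governs: 252 kN.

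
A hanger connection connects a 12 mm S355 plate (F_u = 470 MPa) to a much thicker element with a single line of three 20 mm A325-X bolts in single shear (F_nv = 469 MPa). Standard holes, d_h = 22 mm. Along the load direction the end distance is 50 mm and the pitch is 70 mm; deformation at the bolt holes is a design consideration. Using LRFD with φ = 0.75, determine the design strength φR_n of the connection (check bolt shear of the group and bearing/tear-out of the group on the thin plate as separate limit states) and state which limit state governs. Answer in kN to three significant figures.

332 kN (bolt shear governs)

Bolt shear: A_b = π·20²/4 = 314.2 mm²; R_n = 469 × 314.2 × 3 × 1 / 1000 = 442 kN → 0.75 × 442 = 332 kN.
Bearing (1.2 l_c t F_u ≤ 2.4 d t F_u): upper limit = 2.4·20·12·470 / 1000 = 270.7 kN.
  Edge l_c = 50 − 22/2 = 39 → r_n = 264 kN; interior l_c = 70 − 22 = 48 → r_n = 270.7 kN.
  R_n,bearing = 1·264 + 2·270.7 = 805.4 kN → 0.75 × 805.4 = 604 kN.
Bolt shear governs: 332 kN.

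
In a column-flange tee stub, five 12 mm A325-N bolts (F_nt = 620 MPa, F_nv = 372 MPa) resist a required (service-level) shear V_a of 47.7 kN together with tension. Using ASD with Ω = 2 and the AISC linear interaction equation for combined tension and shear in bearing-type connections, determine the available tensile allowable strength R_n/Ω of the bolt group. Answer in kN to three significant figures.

148 kN

A_b = π·12²/4 = 113.1 mm²; f_rv = 47.7 × 1000 / (5 × 113.1) = 84.35 MPa.
F'_nt = 1.3 F_nt − (Ω F_nt / F_nv) f_rv = 1.3·620 − (2·620/372)·84.35 = 524.8 MPa, capped at F_nt → F'_nt = 524.8 MPa.
R_n = F'_nt · A_b · n = 524.8 × 113.1 × 5 / 1000 = 296.8 kN.
Allowable strength R_n/Ω = 296.8 / 2 = 148 kN.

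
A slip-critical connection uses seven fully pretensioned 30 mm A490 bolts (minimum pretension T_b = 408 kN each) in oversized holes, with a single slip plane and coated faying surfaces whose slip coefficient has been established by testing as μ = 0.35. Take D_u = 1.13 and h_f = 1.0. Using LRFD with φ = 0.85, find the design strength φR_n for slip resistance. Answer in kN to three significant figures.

960 kN

R_n = μ · D_u · h_f · T_b · n_s · n_b = 0.35 × 1.13 × 1.0 × 408 × 1 × 7 = 1130 kN.
Design strength φR_n = 0.85 × 1130 = 960 kN.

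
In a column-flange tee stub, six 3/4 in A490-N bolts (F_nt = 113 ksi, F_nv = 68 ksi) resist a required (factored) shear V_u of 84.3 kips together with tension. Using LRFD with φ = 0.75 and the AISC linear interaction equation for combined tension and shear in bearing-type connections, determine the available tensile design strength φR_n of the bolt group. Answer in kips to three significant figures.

152 kips

A_b = π·0.75²/4 = 0.4418 in²; f_rv = 84.3 / (6 × 0.4418) = 31.8 ksi.
F'_nt = 1.3 F_nt − (F_nt / φF_nv) f_rv = 1.3·113 − (113/(0.75·68))·31.8 = 76.44 ksi, capped at F_nt → F'_nt = 76.44 ksi.
R_n = F'_nt · A_b · n = 76.44 × 0.4418 × 6 = 202.6 kips.
Design strength φR_n = 0.75 × 202.6 = 152 kips.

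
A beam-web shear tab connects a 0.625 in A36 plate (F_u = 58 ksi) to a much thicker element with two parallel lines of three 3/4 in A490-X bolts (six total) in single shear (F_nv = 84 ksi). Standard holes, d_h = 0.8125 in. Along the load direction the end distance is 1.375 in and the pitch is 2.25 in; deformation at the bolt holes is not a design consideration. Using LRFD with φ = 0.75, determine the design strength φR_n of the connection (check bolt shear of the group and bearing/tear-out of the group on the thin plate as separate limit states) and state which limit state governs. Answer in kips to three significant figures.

167 kips (bolt shear governs)

Bolt shear: A_b = π·0.75²/4 = 0.4418 in²; R_n = 84 × 0.4418 × 6 × 1 = 222.7 kips → 0.75 × 222.7 = 167 kips.
Bearing (1.5 l_c t F_u ≤ 3.0 d t F_u): upper limit = 3.0·0.75·0.625·58 = 81.56 kips.
  Edge l_c = 1.375 − 0.8125/2 = 0.9688 → r_n = 52.68 kips; interior l_c = 2.25 − 0.8125 = 1.438 → r_n = 78.16 kips.
  R_n,bearing = 2·52.68 + 4·78.16 = 418 kips → 0.75 × 418 = 314 kips.
Bolt shear governs: 167 kips.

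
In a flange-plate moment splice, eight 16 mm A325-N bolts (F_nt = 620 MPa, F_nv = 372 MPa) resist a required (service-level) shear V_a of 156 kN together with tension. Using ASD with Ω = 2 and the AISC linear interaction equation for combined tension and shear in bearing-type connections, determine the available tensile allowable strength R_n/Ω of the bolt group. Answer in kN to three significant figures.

A_b = π·16²/4 = 201.1 mm²; f_rv = 156 × 1000 / (8 × 201.1) = 96.99 MPa.
F'_nt = 1.3 F_nt − (Ω F_nt / F_nv) f_rv = 1.3·620 − (2·620/372)·96.99 = 482.7 MPa, capped at F_nt → F'_nt = 482.7 MPa.
R_n = F'_nt · A_b · n = 482.7 × 201.1 × 8 / 1000 = 776.4 kN.
Allowable strength R_n/Ω = 776.4 / 2 = 388 kN.

388 kN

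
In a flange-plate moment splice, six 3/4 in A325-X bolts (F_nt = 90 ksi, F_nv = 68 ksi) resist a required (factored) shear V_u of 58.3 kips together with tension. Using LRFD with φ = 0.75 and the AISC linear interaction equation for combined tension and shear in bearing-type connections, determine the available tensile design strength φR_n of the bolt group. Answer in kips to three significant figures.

A_b = π·0.75²/4 = 0.4418 in²; f_rv = 58.3 / (6 × 0.4418) = 21.99 ksi.
F'_nt = 1.3 F_nt − (F_nt / φF_nv) f_rv = 1.3·90 − (90/(0.75·68))·21.99 = 78.19 ksi, capped at F_nt → F'_nt = 78.19 ksi.
R_n = F'_nt · A_b · n = 78.19 × 0.4418 × 6 = 207.3 kips.
Design strength φR_n = 0.75 × 207.3 = 155 kips.

155 kips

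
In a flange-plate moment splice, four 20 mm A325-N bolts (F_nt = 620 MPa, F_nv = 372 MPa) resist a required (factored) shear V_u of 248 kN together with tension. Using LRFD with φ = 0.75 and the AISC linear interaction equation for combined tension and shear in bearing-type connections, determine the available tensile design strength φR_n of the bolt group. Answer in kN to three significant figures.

346 kN

A_b = π·20²/4 = 314.2 mm²; f_rv = 248 × 1000 / (4 × 314.2) = 197.4 MPa.
F'_nt = 1.3 F_nt − (F_nt / φF_nv) f_rv = 1.3·620 − (620/(0.75·372))·197.4 = 367.4 MPa, capped at F_nt → F'_nt = 367.4 MPa.
R_n = F'_nt · A_b · n = 367.4 × 314.2 × 4 / 1000 = 461.7 kN.
Design strength φR_n = 0.75 × 461.7 = 346 kN.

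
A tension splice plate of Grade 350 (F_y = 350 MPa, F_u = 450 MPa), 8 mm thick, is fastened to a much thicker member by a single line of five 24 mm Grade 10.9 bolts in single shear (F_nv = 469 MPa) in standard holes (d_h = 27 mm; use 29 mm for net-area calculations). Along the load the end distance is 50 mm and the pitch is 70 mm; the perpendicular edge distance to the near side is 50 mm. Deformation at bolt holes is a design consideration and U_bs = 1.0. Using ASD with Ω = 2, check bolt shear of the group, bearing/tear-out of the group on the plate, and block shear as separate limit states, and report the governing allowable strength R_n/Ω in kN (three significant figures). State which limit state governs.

279 kN (block shear governs)

Bolt shear: A_b = π·24²/4 = 452.4 mm²; R_n = 469 × 452.4 × 5 × 1 / 1000 = 1061 kN → 1061 / 2 = 530 kN.
Bearing: edge l_c = 36.5, r_n = 157.7 kN; interior l_c = 43, r_n = 185.8 kN; R_n = 157.7 + 4·185.8 = 900.7 kN → 450 kN.
Block shear: A_gv = 2640, A_nv = 1596, A_nt = 284 mm²; R_n = min(0.6F_uA_nv, 0.6F_yA_gv) + U_bs·F_u·A_nt = 558.7 kN → 279 kN.
Block shear governs: 279 kN.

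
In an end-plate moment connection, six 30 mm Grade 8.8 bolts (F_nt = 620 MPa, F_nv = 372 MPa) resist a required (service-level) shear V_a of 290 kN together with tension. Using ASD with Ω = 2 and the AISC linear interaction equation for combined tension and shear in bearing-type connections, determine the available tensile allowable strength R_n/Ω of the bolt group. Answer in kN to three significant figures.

1230 kN

A_b = π·30²/4 = 706.9 mm²; f_rv = 290 × 1000 / (6 × 706.9) = 68.38 MPa.
F'_nt = 1.3 F_nt − (Ω F_nt / F_nv) f_rv = 1.3·620 − (2·620/372)·68.38 = 578.1 MPa, capped at F_nt → F'_nt = 578.1 MPa.
R_n = F'_nt · A_b · n = 578.1 × 706.9 × 6 / 1000 = 2452 kN.
Allowable strength R_n/Ω = 2452 / 2 = 1230 kN.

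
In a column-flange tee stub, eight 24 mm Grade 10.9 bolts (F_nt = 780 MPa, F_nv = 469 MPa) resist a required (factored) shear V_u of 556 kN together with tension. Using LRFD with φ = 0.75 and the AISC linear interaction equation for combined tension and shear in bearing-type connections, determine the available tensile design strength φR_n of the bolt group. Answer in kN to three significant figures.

1830 kN

A_b = π·24²/4 = 452.4 mm²; f_rv = 556 × 1000 / (8 × 452.4) = 153.6 MPa.
F'_nt = 1.3 F_nt − (F_nt / φF_nv) f_rv = 1.3·780 − (780/(0.75·469))·153.6 = 673.3 MPa, capped at F_nt → F'_nt = 673.3 MPa.
R_n = F'_nt · A_b · n = 673.3 × 452.4 × 8 / 1000 = 2437 kN.
Design strength φR_n = 0.75 × 2437 = 1830 kN.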